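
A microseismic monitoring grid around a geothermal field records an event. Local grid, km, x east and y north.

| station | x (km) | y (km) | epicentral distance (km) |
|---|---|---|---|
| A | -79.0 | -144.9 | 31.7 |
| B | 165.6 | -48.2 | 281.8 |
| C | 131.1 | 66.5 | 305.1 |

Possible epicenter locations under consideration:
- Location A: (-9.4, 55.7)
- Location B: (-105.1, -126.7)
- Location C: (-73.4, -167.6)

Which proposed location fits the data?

Location B

For each candidate, compare |candidate − station| to the reported distance:
Location A: residuals A 180.6, B 78.3, C 164.2 → max 180.6 km
Location B: residuals A 0.1, B 0.1, C 0.1 → max 0.1 km
Location C: residuals A 8.3, B 14.6, C 5.7 → max 14.6 km
Only Location B has all residuals ≈ 0.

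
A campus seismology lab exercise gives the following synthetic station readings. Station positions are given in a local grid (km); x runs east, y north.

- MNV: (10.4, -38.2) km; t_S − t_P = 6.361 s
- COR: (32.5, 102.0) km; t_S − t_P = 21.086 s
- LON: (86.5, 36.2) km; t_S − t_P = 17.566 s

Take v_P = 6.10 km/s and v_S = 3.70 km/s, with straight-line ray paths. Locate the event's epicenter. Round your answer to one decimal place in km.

Distance from S−P lag: d = Δt · v_P v_S / (v_P − v_S) = Δt · (6.10·3.70)/(6.10−3.70) ≈ 9.4042·Δt.
So d_MNV = 59.82, d_COR = 198.30, d_LON = 165.19 km.
Circle about each station: (x − 10.4)² + (y + 38.2)² = 59.82²; (x − 32.5)² + (y − 102.0)² = 198.30²; (x − 86.5)² + (y − 36.2)² = 165.19².
Subtracting pairs of circle equations eliminates x²+y² and gives linear equations (the radical axes):
44.2 x + 280.4 y = -25851.61
152.2 x + 148.8 y = -16484.01
Solving the 2×2 system: x ≈ -21.5, y ≈ -88.8 km.

x ≈ -21.5 km, y ≈ -88.8 km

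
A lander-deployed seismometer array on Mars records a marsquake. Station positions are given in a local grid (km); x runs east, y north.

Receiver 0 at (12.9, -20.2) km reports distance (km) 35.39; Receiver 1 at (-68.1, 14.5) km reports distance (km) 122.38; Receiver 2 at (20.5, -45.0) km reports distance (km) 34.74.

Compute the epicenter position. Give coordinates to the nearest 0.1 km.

Circle about each station: (x − 12.9)² + (y + 20.2)² = 35.39²; (x + 68.1)² + (y − 14.5)² = 122.38²; (x − 20.5)² + (y + 45.0)² = 34.74².
Subtracting the Receiver 0 equation from the Receiver 1 and Receiver 2 equations removes the quadratic terms:
-162.0 x + 69.4 y = -9451.00
15.2 x − 49.6 y = 1916.38
Solving the 2×2 system: x ≈ 48.1, y ≈ -23.9 km.

x ≈ 48.1 km, y ≈ -23.9 km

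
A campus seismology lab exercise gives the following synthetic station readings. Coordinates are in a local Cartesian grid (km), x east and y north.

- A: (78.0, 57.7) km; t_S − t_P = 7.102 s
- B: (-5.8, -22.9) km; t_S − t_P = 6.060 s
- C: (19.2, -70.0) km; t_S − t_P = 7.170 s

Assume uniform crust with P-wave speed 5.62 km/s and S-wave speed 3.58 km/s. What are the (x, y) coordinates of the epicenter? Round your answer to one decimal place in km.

Distance from S−P lag: d = Δt · v_P v_S / (v_P − v_S) = Δt · (5.62·3.58)/(5.62−3.58) ≈ 9.8625·Δt.
So d_A = 70.04, d_B = 59.77, d_C = 70.71 km.
Circle about each station: (x − 78.0)² + (y − 57.7)² = 70.04²; (x + 5.8)² + (y + 22.9)² = 59.77²; (x − 19.2)² + (y + 70.0)² = 70.71².
Subtracting the A equation from the B and C equations removes the quadratic terms:
-167.6 x − 161.2 y = -7522.09
-117.6 x − 255.4 y = -4238.95
Solving the 2×2 system: x ≈ 51.9, y ≈ -7.3 km.

x ≈ 51.9 km, y ≈ -7.3 km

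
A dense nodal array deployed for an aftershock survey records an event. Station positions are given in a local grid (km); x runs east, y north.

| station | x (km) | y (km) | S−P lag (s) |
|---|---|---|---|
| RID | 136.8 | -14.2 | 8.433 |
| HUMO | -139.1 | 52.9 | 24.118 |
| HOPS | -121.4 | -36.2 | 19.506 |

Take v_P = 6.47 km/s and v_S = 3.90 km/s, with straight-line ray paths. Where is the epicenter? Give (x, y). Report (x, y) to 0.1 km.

Distance from S−P lag: d = Δt · v_P v_S / (v_P − v_S) = Δt · (6.47·3.90)/(6.47−3.90) ≈ 9.8183·Δt.
So d_RID = 82.80, d_HUMO = 236.80, d_HOPS = 191.52 km.
Circle about each station: (x − 136.8)² + (y + 14.2)² = 82.80²; (x + 139.1)² + (y − 52.9)² = 236.80²; (x + 121.4)² + (y + 36.2)² = 191.52².
Subtracting the RID equation from the HUMO and HOPS equations removes the quadratic terms:
-551.8 x + 134.2 y = -45987.06
-516.4 x − 44.0 y = -32691.55
Solving the 2×2 system: x ≈ 68.5, y ≈ -61.0 km.

x ≈ 68.5 km, y ≈ -61.0 km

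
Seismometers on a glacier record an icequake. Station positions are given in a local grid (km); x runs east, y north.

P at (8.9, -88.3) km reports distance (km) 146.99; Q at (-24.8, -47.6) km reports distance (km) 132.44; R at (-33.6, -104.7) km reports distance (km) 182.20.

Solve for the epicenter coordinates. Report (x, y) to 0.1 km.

(69.1, 45.8)

Circle about each station: (x − 8.9)² + (y + 88.3)² = 146.99²; (x + 24.8)² + (y + 47.6)² = 132.44²; (x + 33.6)² + (y + 104.7)² = 182.20².
Subtracting the P equation from the Q and R equations removes the quadratic terms:
-67.4 x + 81.4 y = -929.59
-85.0 x − 32.8 y = -7375.83
Solving the 2×2 system: x ≈ 69.1, y ≈ 45.8 km.
Check against P (with the unrounded x, y): √((x − 8.9)²+(y + 88.3)²) = 146.99 ≈ 146.99 km. ✓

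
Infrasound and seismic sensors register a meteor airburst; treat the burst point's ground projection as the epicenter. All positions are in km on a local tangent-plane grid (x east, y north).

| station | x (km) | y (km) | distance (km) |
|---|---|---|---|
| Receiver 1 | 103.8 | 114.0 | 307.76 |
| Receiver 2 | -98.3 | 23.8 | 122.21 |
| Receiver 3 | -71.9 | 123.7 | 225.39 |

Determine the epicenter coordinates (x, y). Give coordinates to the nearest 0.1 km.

-120.9 km east, -96.3 km north

Circle about each station: (x − 103.8)² + (y − 114.0)² = 307.76²; (x + 98.3)² + (y − 23.8)² = 122.21²; (x + 71.9)² + (y − 123.7)² = 225.39².
Subtracting the Receiver 1 equation from the Receiver 2 and Receiver 3 equations removes the quadratic terms:
-404.2 x − 180.4 y = 66239.82
-351.4 x + 19.4 y = 40616.43
Solving the 2×2 system: x ≈ -120.9, y ≈ -96.3 km.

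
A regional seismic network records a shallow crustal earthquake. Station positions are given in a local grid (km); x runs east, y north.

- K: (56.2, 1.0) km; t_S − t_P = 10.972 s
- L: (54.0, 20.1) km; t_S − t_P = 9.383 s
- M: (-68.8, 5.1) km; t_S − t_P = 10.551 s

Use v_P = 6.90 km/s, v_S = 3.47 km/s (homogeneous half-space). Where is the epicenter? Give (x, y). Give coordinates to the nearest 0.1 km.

Distance from S−P lag: d = Δt · v_P v_S / (v_P − v_S) = Δt · (6.90·3.47)/(6.90−3.47) ≈ 6.9805·Δt.
So d_K = 76.59, d_L = 65.50, d_M = 73.65 km.
Circle about each station: (x − 56.2)² + (y − 1.0)² = 76.59²; (x − 54.0)² + (y − 20.1)² = 65.50²; (x + 68.8)² + (y − 5.1)² = 73.65².
Subtracting pairs of circle equations eliminates x²+y² and gives linear equations (the radical axes):
-4.4 x + 38.2 y = 1736.35
-250.0 x + 8.2 y = 2041.72
Solving the 2×2 system: x ≈ -6.7, y ≈ 44.7 km.
Check against K (with the unrounded x, y): √((x − 56.2)²+(y − 1.0)²) = 76.58 ≈ 76.59 km. ✓

-6.7 km east, 44.7 km north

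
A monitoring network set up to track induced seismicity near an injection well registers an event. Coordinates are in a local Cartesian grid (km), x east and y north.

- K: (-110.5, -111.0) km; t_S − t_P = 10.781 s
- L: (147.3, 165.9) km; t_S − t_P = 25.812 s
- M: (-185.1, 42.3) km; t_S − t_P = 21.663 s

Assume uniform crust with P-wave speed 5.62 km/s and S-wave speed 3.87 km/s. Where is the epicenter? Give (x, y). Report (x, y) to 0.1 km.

Distance from S−P lag: d = Δt · v_P v_S / (v_P − v_S) = Δt · (5.62·3.87)/(5.62−3.87) ≈ 12.4282·Δt.
So d_K = 133.99, d_L = 320.80, d_M = 269.23 km.
Circle about each station: (x + 110.5)² + (y + 111.0)² = 133.99²; (x − 147.3)² + (y − 165.9)² = 320.80²; (x + 185.1)² + (y − 42.3)² = 269.23².
Subtracting the K equation from the L and M equations removes the quadratic terms:
515.6 x + 553.8 y = -60270.47
-149.2 x + 306.6 y = -43011.42
Solving the 2×2 system: x ≈ 22.2, y ≈ -129.5 km.

x ≈ 22.2 km, y ≈ -129.5 km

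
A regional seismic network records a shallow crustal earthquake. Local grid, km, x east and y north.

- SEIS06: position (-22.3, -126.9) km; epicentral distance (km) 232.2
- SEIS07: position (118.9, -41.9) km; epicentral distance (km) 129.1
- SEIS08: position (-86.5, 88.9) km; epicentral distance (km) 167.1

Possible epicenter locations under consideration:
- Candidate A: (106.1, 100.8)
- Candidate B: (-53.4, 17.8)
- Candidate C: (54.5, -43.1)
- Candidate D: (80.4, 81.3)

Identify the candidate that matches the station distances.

For each candidate, compare |candidate − station| to the reported distance:
Candidate A: residuals SEIS06 29.2, SEIS07 14.2, SEIS08 25.9 → max 29.2 km
Candidate B: residuals SEIS06 84.2, SEIS07 53.2, SEIS08 88.7 → max 88.7 km
Candidate C: residuals SEIS06 118.5, SEIS07 64.7, SEIS08 26.0 → max 118.5 km
Candidate D: residuals SEIS06 0.0, SEIS07 0.0, SEIS08 0.0 → max 0.0 km
Only Candidate D has all residuals ≈ 0.

Candidate D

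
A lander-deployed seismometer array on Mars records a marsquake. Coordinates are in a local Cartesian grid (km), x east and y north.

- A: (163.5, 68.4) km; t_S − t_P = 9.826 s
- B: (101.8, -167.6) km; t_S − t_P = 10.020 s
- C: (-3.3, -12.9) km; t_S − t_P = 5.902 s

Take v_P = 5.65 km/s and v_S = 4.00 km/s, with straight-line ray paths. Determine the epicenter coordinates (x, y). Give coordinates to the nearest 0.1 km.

75.0 km east, -33.0 km north

Distance from S−P lag: d = Δt · v_P v_S / (v_P − v_S) = Δt · (5.65·4.00)/(5.65−4.00) ≈ 13.6970·Δt.
So d_A = 134.59, d_B = 137.24, d_C = 80.84 km.
Circle about each station: (x − 163.5)² + (y − 68.4)² = 134.59²; (x − 101.8)² + (y + 167.6)² = 137.24²; (x + 3.3)² + (y + 12.9)² = 80.84².
Subtracting pairs of circle equations eliminates x²+y² and gives linear equations (the radical axes):
-123.4 x − 472.0 y = 6321.84
-333.6 x − 162.6 y = -19654.15
Solving the 2×2 system: x ≈ 75.0, y ≈ -33.0 km.
Check against A (with the unrounded x, y): √((x − 163.5)²+(y − 68.4)²) = 134.59 ≈ 134.59 km. ✓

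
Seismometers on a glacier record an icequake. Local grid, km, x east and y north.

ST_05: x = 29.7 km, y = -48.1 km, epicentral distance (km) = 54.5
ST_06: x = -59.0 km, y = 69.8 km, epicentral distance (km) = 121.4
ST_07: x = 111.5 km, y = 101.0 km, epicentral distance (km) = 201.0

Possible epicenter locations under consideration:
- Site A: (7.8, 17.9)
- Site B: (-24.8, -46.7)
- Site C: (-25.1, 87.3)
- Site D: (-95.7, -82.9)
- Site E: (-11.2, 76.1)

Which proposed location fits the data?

For each candidate, compare |candidate − station| to the reported distance:
Site A: residuals ST_05 15.0, ST_06 36.8, ST_07 68.1 → max 68.1 km
Site B: residuals ST_05 0.0, ST_06 0.0, ST_07 0.0 → max 0.0 km
Site C: residuals ST_05 91.6, ST_06 83.2, ST_07 63.7 → max 91.6 km
Site D: residuals ST_05 75.6, ST_06 35.6, ST_07 76.0 → max 76.0 km
Site E: residuals ST_05 76.3, ST_06 73.2, ST_07 75.8 → max 76.3 km
Only Site B has all residuals ≈ 0.

Site B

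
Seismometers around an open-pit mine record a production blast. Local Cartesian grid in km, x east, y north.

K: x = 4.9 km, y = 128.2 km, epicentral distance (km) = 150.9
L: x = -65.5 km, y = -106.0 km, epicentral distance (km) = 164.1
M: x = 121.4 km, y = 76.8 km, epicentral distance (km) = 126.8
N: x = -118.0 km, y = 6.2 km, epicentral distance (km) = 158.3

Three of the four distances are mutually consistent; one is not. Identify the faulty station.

L

Solve using three stations at a time. Using K, M, N (subtract circle equations pairwise → linear system) gives (x, y) ≈ (38.3, -19.0).
Distances from that point to each station vs reported:
  K: calculated 150.9 vs reported 150.9 → residual 0.0 km
  L: calculated 135.5 vs reported 164.1 → residual 28.6 km
  M: calculated 126.8 vs reported 126.8 → residual 0.0 km
  N: calculated 158.3 vs reported 158.3 → residual 0.0 km
K, M, N are mutually consistent (residuals ≈ 0); L is off by 28.6 km.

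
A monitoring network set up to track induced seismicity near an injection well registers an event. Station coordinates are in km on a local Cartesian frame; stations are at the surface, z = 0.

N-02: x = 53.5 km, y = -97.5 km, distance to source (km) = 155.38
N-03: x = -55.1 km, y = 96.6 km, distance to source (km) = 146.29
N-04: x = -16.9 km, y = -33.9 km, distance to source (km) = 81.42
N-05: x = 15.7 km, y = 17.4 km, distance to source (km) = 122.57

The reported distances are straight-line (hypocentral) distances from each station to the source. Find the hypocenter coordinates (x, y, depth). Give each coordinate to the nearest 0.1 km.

x ≈ -81.6 km, y ≈ -38.6 km, depth ≈ 49.2 km

Each station gives a sphere (x−x_i)² + (y−y_i)² + z² = d_i² (stations at z=0).
Subtracting the N-02 sphere from N-03 and N-04: z² cancels, leaving linear equations in x and y:
-217.2 x + 388.2 y = 2741.25
-140.8 x + 127.2 y = 6580.05
Solving: x ≈ -81.599, y ≈ -38.594 km (keep extra digits for the depth step; rounded: -81.6, -38.6).
Then from the N-02 sphere: z² = 155.38² − (x − 53.5)² − (y + 97.5)² with x = -81.599, y = -38.594, so z ≈ 49.207 ≈ 49.2 km.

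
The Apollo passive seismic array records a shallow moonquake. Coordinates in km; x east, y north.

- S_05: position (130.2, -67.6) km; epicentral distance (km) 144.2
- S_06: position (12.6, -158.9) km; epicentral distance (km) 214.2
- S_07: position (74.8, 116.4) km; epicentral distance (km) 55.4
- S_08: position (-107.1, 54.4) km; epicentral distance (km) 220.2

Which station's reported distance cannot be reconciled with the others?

S_06

Solve using three stations at a time. Using S_05, S_07, S_08 (subtract circle equations pairwise → linear system) gives (x, y) ≈ (112.1, 75.5).
Distances from that point to each station vs reported:
  S_05: calculated 144.2 vs reported 144.2 → residual 0.0 km
  S_06: calculated 254.6 vs reported 214.2 → residual 40.4 km
  S_07: calculated 55.4 vs reported 55.4 → residual 0.0 km
  S_08: calculated 220.2 vs reported 220.2 → residual 0.0 km
S_05, S_07, S_08 are mutually consistent (residuals ≈ 0); S_06 is off by 40.4 km.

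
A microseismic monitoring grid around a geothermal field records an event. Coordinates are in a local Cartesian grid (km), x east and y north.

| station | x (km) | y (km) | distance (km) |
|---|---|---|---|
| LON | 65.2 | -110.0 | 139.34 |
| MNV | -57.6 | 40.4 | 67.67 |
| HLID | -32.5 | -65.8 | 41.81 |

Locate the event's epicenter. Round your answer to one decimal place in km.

(-46.2, -26.3)

Circle about each station: (x − 65.2)² + (y + 110.0)² = 139.34²; (x + 57.6)² + (y − 40.4)² = 67.67²; (x + 32.5)² + (y + 65.8)² = 41.81².
Subtracting the LON equation from the MNV and HLID equations removes the quadratic terms:
-245.6 x + 300.8 y = 3435.29
-195.4 x + 88.4 y = 6702.41
Solving the 2×2 system: x ≈ -46.2, y ≈ -26.3 km.
Check against LON (with the unrounded x, y): √((x − 65.2)²+(y + 110.0)²) = 139.34 ≈ 139.34 km. ✓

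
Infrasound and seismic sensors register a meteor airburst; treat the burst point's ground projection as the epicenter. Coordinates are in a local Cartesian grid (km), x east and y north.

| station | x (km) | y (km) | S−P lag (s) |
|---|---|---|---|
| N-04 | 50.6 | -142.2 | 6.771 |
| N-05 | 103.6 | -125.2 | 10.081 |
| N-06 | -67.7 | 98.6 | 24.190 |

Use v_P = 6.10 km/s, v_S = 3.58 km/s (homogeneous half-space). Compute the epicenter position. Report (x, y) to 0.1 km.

x ≈ 23.6 km, y ≈ -90.1 km

Distance from S−P lag: d = Δt · v_P v_S / (v_P − v_S) = Δt · (6.10·3.58)/(6.10−3.58) ≈ 8.6659·Δt.
So d_N-04 = 58.68, d_N-05 = 87.36, d_N-06 = 209.63 km.
Circle about each station: (x − 50.6)² + (y + 142.2)² = 58.68²; (x − 103.6)² + (y + 125.2)² = 87.36²; (x + 67.7)² + (y − 98.6)² = 209.63².
Subtracting the N-04 equation from the N-05 and N-06 equations removes the quadratic terms:
106.0 x + 34.0 y = -561.63
-236.6 x + 481.6 y = -48977.34
Solving the 2×2 system: x ≈ 23.6, y ≈ -90.1 km.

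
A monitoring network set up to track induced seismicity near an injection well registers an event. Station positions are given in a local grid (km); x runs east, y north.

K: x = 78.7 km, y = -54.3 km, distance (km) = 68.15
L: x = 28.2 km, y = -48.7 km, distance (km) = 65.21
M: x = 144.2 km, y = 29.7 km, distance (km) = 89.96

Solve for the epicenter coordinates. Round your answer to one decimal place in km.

Circle about each station: (x − 78.7)² + (y + 54.3)² = 68.15²; (x − 28.2)² + (y + 48.7)² = 65.21²; (x − 144.2)² + (y − 29.7)² = 89.96².
Subtracting the K equation from the L and M equations removes the quadratic terms:
-101.0 x + 11.2 y = -5583.17
131.0 x + 168.0 y = 9085.17
Solving the 2×2 system: x ≈ 56.4, y ≈ 10.1 km.

56.4 km east, 10.1 km north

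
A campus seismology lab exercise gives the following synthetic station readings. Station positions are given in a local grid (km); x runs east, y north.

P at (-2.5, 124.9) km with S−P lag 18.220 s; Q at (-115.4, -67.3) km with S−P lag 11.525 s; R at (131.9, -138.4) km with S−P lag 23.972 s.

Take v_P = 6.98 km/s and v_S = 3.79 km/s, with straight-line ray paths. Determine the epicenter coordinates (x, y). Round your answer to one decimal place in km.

-30.4 km east, -23.6 km north

Distance from S−P lag: d = Δt · v_P v_S / (v_P − v_S) = Δt · (6.98·3.79)/(6.98−3.79) ≈ 8.2929·Δt.
So d_P = 151.10, d_Q = 95.58, d_R = 198.80 km.
Circle about each station: (x + 2.5)² + (y − 124.9)² = 151.10²; (x + 115.4)² + (y + 67.3)² = 95.58²; (x − 131.9)² + (y + 138.4)² = 198.80².
Subtracting pairs of circle equations eliminates x²+y² and gives linear equations (the radical axes):
-225.8 x − 384.4 y = 15935.86
268.8 x − 526.6 y = 4255.68
Solving the 2×2 system: x ≈ -30.4, y ≈ -23.6 km.
Check against P (with the unrounded x, y): √((x + 2.5)²+(y − 124.9)²) = 151.10 ≈ 151.10 km. ✓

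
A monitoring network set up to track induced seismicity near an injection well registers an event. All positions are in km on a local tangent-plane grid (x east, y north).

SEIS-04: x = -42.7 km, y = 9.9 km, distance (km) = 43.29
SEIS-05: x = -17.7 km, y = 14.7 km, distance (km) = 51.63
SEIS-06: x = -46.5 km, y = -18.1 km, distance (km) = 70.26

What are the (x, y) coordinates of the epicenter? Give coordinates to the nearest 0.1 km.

Circle about each station: (x + 42.7)² + (y − 9.9)² = 43.29²; (x + 17.7)² + (y − 14.7)² = 51.63²; (x + 46.5)² + (y + 18.1)² = 70.26².
Subtracting the SEIS-04 equation from the SEIS-05 and SEIS-06 equations removes the quadratic terms:
50.0 x + 9.6 y = -2183.55
-7.6 x − 56.0 y = -2493.88
Solving the 2×2 system: x ≈ -53.6, y ≈ 51.8 km.

-53.6 km east, 51.8 km north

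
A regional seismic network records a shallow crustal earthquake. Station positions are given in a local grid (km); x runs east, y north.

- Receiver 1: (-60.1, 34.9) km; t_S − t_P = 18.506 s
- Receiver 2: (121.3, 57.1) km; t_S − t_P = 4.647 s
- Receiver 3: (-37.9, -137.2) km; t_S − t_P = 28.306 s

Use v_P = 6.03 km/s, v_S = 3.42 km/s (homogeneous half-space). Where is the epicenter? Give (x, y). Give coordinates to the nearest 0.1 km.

Distance from S−P lag: d = Δt · v_P v_S / (v_P − v_S) = Δt · (6.03·3.42)/(6.03−3.42) ≈ 7.9014·Δt.
So d_Receiver 1 = 146.22, d_Receiver 2 = 36.72, d_Receiver 3 = 223.66 km.
Circle about each station: (x + 60.1)² + (y − 34.9)² = 146.22²; (x − 121.3)² + (y − 57.1)² = 36.72²; (x + 37.9)² + (y + 137.2)² = 223.66².
Subtracting the Receiver 1 equation from the Receiver 2 and Receiver 3 equations removes the quadratic terms:
362.8 x + 44.4 y = 33176.01
44.4 x − 344.2 y = -13213.28
Solving the 2×2 system: x ≈ 85.4, y ≈ 49.4 km.

x ≈ 85.4 km, y ≈ 49.4 km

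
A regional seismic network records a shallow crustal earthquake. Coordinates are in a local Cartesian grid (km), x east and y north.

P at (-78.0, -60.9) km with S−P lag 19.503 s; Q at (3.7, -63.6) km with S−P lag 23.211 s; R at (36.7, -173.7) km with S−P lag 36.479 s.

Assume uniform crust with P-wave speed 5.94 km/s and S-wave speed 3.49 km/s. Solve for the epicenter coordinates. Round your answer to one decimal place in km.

x ≈ -101.1 km, y ≈ 102.5 km

Distance from S−P lag: d = Δt · v_P v_S / (v_P − v_S) = Δt · (5.94·3.49)/(5.94−3.49) ≈ 8.4615·Δt.
So d_P = 165.02, d_Q = 196.40, d_R = 308.67 km.
Circle about each station: (x + 78.0)² + (y + 60.9)² = 165.02²; (x − 3.7)² + (y + 63.6)² = 196.40²; (x − 36.7)² + (y + 173.7)² = 308.67².
Subtracting pairs of circle equations eliminates x²+y² and gives linear equations (the radical axes):
163.4 x − 5.4 y = -17075.52
229.4 x − 225.6 y = -46319.80
Solving the 2×2 system: x ≈ -101.1, y ≈ 102.5 km.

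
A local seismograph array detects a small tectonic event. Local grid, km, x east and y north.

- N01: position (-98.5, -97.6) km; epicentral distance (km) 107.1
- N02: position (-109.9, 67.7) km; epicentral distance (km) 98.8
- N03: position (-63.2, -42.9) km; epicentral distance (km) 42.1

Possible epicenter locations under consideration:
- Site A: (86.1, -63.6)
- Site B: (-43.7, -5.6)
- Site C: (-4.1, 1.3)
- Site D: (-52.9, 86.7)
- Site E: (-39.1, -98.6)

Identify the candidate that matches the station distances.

For each candidate, compare |candidate − station| to the reported distance:
Site A: residuals N01 80.6, N02 137.1, N03 108.6 → max 137.1 km
Site B: residuals N01 0.0, N02 0.0, N03 0.0 → max 0.0 km
Site C: residuals N01 29.6, N02 26.1, N03 31.7 → max 31.7 km
Site D: residuals N01 82.8, N02 38.7, N03 87.9 → max 87.9 km
Site E: residuals N01 47.7, N02 81.9, N03 18.6 → max 81.9 km
Only Site B has all residuals ≈ 0.

Site B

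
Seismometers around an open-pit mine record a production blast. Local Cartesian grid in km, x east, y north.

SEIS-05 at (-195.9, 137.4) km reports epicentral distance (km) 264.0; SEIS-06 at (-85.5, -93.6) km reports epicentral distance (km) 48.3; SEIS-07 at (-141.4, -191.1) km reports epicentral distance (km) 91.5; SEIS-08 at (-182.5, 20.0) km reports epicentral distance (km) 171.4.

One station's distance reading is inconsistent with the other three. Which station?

SEIS-07

Solve using three stations at a time. Using SEIS-05, SEIS-06, SEIS-08 (subtract circle equations pairwise → linear system) gives (x, y) ≈ (-40.6, -76.0).
Distances from that point to each station vs reported:
  SEIS-05: calculated 264.0 vs reported 264.0 → residual 0.0 km
  SEIS-06: calculated 48.3 vs reported 48.3 → residual 0.0 km
  SEIS-07: calculated 153.0 vs reported 91.5 → residual 61.5 km
  SEIS-08: calculated 171.4 vs reported 171.4 → residual 0.0 km
SEIS-05, SEIS-06, SEIS-08 are mutually consistent (residuals ≈ 0); SEIS-07 is off by 61.5 km.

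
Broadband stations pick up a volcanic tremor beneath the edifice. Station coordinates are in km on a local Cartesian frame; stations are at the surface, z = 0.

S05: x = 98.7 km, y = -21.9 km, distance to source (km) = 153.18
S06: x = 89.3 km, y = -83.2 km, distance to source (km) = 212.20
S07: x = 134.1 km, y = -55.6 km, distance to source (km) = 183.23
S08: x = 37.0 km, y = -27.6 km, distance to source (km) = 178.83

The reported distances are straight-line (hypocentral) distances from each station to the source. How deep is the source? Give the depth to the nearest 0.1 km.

z ≈ 55.2 km

Each station gives a sphere (x−x_i)² + (y−y_i)² + z² = d_i² (stations at z=0).
Subtracting the S05 sphere from S06 and S07: z² cancels, leaving linear equations in x and y:
-18.8 x − 122.6 y = -16889.30
70.8 x − 67.4 y = 743.75
Solving: x ≈ 123.605, y ≈ 118.805 km (keep extra digits for the depth step; rounded: 123.6, 118.8).
Then from the S05 sphere: z² = 153.18² − (x − 98.7)² − (y + 21.9)² with x = 123.605, y = 118.805, so z ≈ 55.190 ≈ 55.2 km.
Check against S08 (with the unrounded solution): distance 178.83 ≈ 178.83 km. ✓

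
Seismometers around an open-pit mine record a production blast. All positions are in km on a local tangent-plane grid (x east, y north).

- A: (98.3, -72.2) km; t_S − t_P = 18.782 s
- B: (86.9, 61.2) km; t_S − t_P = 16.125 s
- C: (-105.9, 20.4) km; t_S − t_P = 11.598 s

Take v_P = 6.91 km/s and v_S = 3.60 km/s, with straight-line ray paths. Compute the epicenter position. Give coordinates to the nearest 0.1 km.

Distance from S−P lag: d = Δt · v_P v_S / (v_P − v_S) = Δt · (6.91·3.60)/(6.91−3.60) ≈ 7.5154·Δt.
So d_A = 141.15, d_B = 121.19, d_C = 87.16 km.
Circle about each station: (x − 98.3)² + (y + 72.2)² = 141.15²; (x − 86.9)² + (y − 61.2)² = 121.19²; (x + 105.9)² + (y − 20.4)² = 87.16².
Subtracting pairs of circle equations eliminates x²+y² and gives linear equations (the radical axes):
-22.8 x + 266.8 y = 1657.63
-408.4 x + 185.2 y = 9081.70
Solving the 2×2 system: x ≈ -20.2, y ≈ 4.5 km.

(-20.2, 4.5)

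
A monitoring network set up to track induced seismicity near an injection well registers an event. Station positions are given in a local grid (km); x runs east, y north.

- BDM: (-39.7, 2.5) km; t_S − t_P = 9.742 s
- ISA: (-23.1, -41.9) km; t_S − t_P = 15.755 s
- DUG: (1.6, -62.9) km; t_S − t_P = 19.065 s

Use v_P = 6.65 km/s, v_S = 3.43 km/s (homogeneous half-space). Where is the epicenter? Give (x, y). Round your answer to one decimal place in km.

Distance from S−P lag: d = Δt · v_P v_S / (v_P − v_S) = Δt · (6.65·3.43)/(6.65−3.43) ≈ 7.0837·Δt.
So d_BDM = 69.01, d_ISA = 111.60, d_DUG = 135.05 km.
Circle about each station: (x + 39.7)² + (y − 2.5)² = 69.01²; (x + 23.1)² + (y + 41.9)² = 111.60²; (x − 1.6)² + (y + 62.9)² = 135.05².
Subtracting the BDM equation from the ISA and DUG equations removes the quadratic terms:
33.2 x − 88.8 y = -6985.30
82.6 x − 130.8 y = -11099.49
Solving the 2×2 system: x ≈ -24.0, y ≈ 69.7 km.

x ≈ -24.0 km, y ≈ 69.7 km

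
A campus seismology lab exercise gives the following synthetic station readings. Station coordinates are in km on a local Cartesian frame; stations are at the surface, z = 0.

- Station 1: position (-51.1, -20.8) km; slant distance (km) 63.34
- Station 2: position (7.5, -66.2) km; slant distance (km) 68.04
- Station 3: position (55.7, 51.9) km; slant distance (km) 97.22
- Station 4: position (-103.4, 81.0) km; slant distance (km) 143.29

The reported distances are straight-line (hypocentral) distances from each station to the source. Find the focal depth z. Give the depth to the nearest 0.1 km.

Each station gives a sphere (x−x_i)² + (y−y_i)² + z² = d_i² (stations at z=0).
Subtracting the Station 1 sphere from Station 2 and Station 3: z² cancels, leaving linear equations in x and y:
117.2 x − 90.8 y = 777.35
213.6 x + 145.4 y = -2687.52
Solving: x ≈ -3.595, y ≈ -13.202 km (keep extra digits for the depth step; rounded: -3.6, -13.2).
Then from the Station 1 sphere: z² = 63.34² − (x + 51.1)² − (y + 20.8)² with x = -3.595, y = -13.202, so z ≈ 41.201 ≈ 41.2 km.

depth ≈ 41.2 km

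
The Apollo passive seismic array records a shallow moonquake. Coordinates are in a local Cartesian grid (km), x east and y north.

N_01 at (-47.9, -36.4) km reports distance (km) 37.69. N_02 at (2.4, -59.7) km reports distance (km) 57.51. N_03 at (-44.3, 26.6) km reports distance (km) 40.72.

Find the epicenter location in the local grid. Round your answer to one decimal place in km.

Circle about each station: (x + 47.9)² + (y + 36.4)² = 37.69²; (x − 2.4)² + (y + 59.7)² = 57.51²; (x + 44.3)² + (y − 26.6)² = 40.72².
Subtracting pairs of circle equations eliminates x²+y² and gives linear equations (the radical axes):
100.6 x − 46.6 y = -1936.38
7.2 x + 126.0 y = -1186.90
Solving the 2×2 system: x ≈ -23.0, y ≈ -8.1 km.

(-23.0, -8.1)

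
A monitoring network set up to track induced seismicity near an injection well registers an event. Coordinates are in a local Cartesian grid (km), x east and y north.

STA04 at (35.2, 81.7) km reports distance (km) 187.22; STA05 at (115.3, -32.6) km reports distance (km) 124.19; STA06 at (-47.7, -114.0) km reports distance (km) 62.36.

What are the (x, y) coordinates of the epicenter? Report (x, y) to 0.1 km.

Circle about each station: (x − 35.2)² + (y − 81.7)² = 187.22²; (x − 115.3)² + (y + 32.6)² = 124.19²; (x + 47.7)² + (y + 114.0)² = 62.36².
Subtracting pairs of circle equations eliminates x²+y² and gives linear equations (the radical axes):
160.2 x − 228.6 y = 26071.09
-165.8 x − 391.4 y = 38519.92
Solving the 2×2 system: x ≈ 13.9, y ≈ -104.3 km.

(13.9, -104.3)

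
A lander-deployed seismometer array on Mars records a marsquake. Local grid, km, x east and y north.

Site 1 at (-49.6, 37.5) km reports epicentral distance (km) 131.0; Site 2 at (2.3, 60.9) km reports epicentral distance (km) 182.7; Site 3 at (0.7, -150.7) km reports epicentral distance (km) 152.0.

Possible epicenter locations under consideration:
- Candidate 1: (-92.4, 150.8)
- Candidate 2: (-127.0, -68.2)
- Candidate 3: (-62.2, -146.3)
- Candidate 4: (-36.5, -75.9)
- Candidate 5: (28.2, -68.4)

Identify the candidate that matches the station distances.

Candidate 2

For each candidate, compare |candidate − station| to the reported distance:
Candidate 1: residuals Site 1 9.9, Site 2 52.1, Site 3 163.5 → max 163.5 km
Candidate 2: residuals Site 1 0.0, Site 2 0.0, Site 3 0.0 → max 0.0 km
Candidate 3: residuals Site 1 53.2, Site 2 34.3, Site 3 88.9 → max 88.9 km
Candidate 4: residuals Site 1 16.8, Site 2 40.5, Site 3 68.5 → max 68.5 km
Candidate 5: residuals Site 1 0.4, Site 2 50.8, Site 3 65.2 → max 65.2 km
Only Candidate 2 has all residuals ≈ 0.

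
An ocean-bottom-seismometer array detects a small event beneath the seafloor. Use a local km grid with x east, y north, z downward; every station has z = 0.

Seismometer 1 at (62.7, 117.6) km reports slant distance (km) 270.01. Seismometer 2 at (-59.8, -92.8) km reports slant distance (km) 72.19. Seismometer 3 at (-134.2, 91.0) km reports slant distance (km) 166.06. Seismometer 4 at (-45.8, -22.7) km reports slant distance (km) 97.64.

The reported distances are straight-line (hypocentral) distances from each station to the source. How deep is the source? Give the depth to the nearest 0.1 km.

depth ≈ 19.0 km

Each station gives a sphere (x−x_i)² + (y−y_i)² + z² = d_i² (stations at z=0).
Subtracting the Seismometer 1 sphere from Seismometer 2 and Seismometer 3: z² cancels, leaving linear equations in x and y:
-245.0 x − 420.8 y = 62120.83
-393.8 x − 53.2 y = 53859.07
Solving: x ≈ -126.797, y ≈ -73.801 km (keep extra digits for the depth step; rounded: -126.8, -73.8).
Then from the Seismometer 1 sphere: z² = 270.01² − (x − 62.7)² − (y − 117.6)² with x = -126.797, y = -73.801, so z ≈ 19.025 ≈ 19.0 km.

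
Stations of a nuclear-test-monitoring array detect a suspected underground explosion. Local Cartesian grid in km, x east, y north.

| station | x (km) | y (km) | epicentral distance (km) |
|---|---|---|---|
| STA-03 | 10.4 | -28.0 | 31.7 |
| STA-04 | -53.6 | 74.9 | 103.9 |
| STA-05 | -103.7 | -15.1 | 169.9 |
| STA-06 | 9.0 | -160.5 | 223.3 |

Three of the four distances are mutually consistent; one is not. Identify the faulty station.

STA-03

Solve using three stations at a time. Using STA-04, STA-05, STA-06 (subtract circle equations pairwise → linear system) gives (x, y) ≈ (49.1, 59.2).
Distances from that point to each station vs reported:
  STA-03: calculated 95.4 vs reported 31.7 → residual 63.7 km
  STA-04: calculated 103.9 vs reported 103.9 → residual 0.0 km
  STA-05: calculated 169.9 vs reported 169.9 → residual 0.0 km
  STA-06: calculated 223.3 vs reported 223.3 → residual 0.0 km
STA-04, STA-05, STA-06 are mutually consistent (residuals ≈ 0); STA-03 is off by 63.7 km.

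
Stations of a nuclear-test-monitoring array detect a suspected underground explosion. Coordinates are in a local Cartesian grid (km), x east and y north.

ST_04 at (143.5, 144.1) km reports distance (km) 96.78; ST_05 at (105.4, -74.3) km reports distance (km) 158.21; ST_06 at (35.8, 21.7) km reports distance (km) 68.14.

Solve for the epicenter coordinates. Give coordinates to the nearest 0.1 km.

x ≈ 70.9 km, y ≈ 80.1 km

Circle about each station: (x − 143.5)² + (y − 144.1)² = 96.78²; (x − 105.4)² + (y + 74.3)² = 158.21²; (x − 35.8)² + (y − 21.7)² = 68.14².
Subtracting the ST_04 equation from the ST_05 and ST_06 equations removes the quadratic terms:
-76.2 x − 436.8 y = -40391.45
-215.4 x − 244.8 y = -34881.22
Solving the 2×2 system: x ≈ 70.9, y ≈ 80.1 km.
Check against ST_04 (with the unrounded x, y): √((x − 143.5)²+(y − 144.1)²) = 96.78 ≈ 96.78 km. ✓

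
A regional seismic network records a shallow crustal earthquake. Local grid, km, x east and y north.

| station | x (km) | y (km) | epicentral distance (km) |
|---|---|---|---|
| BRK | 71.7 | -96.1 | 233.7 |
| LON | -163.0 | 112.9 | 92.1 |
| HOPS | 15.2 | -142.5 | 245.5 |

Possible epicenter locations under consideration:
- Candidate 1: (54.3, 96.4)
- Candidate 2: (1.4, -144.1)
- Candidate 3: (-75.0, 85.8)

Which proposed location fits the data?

Candidate 3

For each candidate, compare |candidate − station| to the reported distance:
Candidate 1: residuals BRK 40.4, LON 125.8, HOPS 3.4 → max 125.8 km
Candidate 2: residuals BRK 148.6, LON 213.0, HOPS 231.6 → max 231.6 km
Candidate 3: residuals BRK 0.0, LON 0.0, HOPS 0.0 → max 0.0 km
Only Candidate 3 has all residuals ≈ 0.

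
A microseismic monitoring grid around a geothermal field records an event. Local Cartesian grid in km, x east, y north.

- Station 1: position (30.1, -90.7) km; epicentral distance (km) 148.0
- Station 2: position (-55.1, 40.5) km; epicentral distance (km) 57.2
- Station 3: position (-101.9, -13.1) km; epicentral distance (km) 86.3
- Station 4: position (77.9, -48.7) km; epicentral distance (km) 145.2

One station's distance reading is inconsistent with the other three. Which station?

Station 2

Solve using three stations at a time. Using Station 1, Station 3, Station 4 (subtract circle equations pairwise → linear system) gives (x, y) ≈ (-35.5, 41.9).
Distances from that point to each station vs reported:
  Station 1: calculated 148.0 vs reported 148.0 → residual 0.0 km
  Station 2: calculated 19.7 vs reported 57.2 → residual 37.5 km
  Station 3: calculated 86.2 vs reported 86.3 → residual 0.1 km
  Station 4: calculated 145.2 vs reported 145.2 → residual 0.0 km
Station 1, Station 3, Station 4 are mutually consistent (residuals ≈ 0); Station 2 is off by 37.5 km.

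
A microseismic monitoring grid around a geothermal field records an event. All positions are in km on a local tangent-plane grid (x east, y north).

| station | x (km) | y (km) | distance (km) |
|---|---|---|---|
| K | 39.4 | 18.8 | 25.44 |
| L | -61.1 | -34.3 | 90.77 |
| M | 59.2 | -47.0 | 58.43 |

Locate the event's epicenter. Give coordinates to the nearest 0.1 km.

x ≈ 23.3 km, y ≈ -0.9 km

Circle about each station: (x − 39.4)² + (y − 18.8)² = 25.44²; (x + 61.1)² + (y + 34.3)² = 90.77²; (x − 59.2)² + (y + 47.0)² = 58.43².
Subtracting pairs of circle equations eliminates x²+y² and gives linear equations (the radical axes):
-201.0 x − 106.2 y = -4588.10
39.6 x − 131.6 y = 1040.97
Solving the 2×2 system: x ≈ 23.3, y ≈ -0.9 km.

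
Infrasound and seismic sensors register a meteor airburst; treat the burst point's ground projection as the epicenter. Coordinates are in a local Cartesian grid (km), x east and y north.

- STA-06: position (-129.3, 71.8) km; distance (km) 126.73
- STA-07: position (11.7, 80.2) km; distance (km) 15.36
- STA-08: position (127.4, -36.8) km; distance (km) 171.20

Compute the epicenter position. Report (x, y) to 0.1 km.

Circle about each station: (x + 129.3)² + (y − 71.8)² = 126.73²; (x − 11.7)² + (y − 80.2)² = 15.36²; (x − 127.4)² + (y + 36.8)² = 171.20².
Subtracting pairs of circle equations eliminates x²+y² and gives linear equations (the radical axes):
282.0 x + 16.8 y = 519.76
513.4 x − 217.2 y = -17537.68
Solving the 2×2 system: x ≈ -2.6, y ≈ 74.6 km.
Check against STA-06 (with the unrounded x, y): √((x + 129.3)²+(y − 71.8)²) = 126.73 ≈ 126.73 km. ✓

-2.6 km east, 74.6 km north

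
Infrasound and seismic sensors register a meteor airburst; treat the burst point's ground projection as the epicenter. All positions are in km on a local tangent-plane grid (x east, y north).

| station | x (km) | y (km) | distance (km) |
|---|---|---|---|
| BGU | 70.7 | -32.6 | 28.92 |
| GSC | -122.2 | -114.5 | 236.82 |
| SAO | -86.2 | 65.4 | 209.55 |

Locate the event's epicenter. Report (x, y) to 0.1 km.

Circle about each station: (x − 70.7)² + (y + 32.6)² = 28.92²; (x + 122.2)² + (y + 114.5)² = 236.82²; (x + 86.2)² + (y − 65.4)² = 209.55².
Subtracting the BGU equation from the GSC and SAO equations removes the quadratic terms:
-385.8 x − 163.8 y = -33265.51
-313.8 x + 196.0 y = -37428.49
Solving the 2×2 system: x ≈ 99.6, y ≈ -31.5 km.
Check against BGU (with the unrounded x, y): √((x − 70.7)²+(y + 32.6)²) = 28.92 ≈ 28.92 km. ✓

99.6 km east, -31.5 km north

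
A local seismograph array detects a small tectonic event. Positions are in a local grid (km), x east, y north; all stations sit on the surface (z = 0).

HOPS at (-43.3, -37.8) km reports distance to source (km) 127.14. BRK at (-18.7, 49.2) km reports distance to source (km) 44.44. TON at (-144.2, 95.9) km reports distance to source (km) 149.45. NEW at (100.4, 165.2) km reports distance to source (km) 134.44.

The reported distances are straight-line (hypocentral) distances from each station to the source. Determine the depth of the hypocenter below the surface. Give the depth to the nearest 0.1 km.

Each station gives a sphere (x−x_i)² + (y−y_i)² + z² = d_i² (stations at z=0).
Subtracting the HOPS sphere from BRK and TON: z² cancels, leaving linear equations in x and y:
49.2 x + 174.0 y = 13656.27
-201.8 x + 267.4 y = 20516.00
Solving: x ≈ 1.697, y ≈ 78.005 km (keep extra digits for the depth step; rounded: 1.7, 78.0).
Then from the HOPS sphere: z² = 127.14² − (x + 43.3)² − (y + 37.8)² with x = 1.697, y = 78.005, so z ≈ 27.001 ≈ 27.0 km.
Check against NEW (with the unrounded solution): distance 134.44 ≈ 134.44 km. ✓

depth ≈ 27.0 km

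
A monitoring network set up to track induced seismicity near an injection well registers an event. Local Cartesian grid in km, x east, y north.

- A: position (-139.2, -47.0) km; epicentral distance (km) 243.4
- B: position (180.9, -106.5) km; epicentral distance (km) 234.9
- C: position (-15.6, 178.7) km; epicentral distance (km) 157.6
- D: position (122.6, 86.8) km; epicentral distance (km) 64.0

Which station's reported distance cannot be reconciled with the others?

C

Solve using three stations at a time. Using A, B, D (subtract circle equations pairwise → linear system) gives (x, y) ≈ (59.0, 94.3).
Distances from that point to each station vs reported:
  A: calculated 243.4 vs reported 243.4 → residual 0.0 km
  B: calculated 234.9 vs reported 234.9 → residual 0.0 km
  C: calculated 112.6 vs reported 157.6 → residual 45.0 km
  D: calculated 64.0 vs reported 64.0 → residual 0.0 km
A, B, D are mutually consistent (residuals ≈ 0); C is off by 45.0 km.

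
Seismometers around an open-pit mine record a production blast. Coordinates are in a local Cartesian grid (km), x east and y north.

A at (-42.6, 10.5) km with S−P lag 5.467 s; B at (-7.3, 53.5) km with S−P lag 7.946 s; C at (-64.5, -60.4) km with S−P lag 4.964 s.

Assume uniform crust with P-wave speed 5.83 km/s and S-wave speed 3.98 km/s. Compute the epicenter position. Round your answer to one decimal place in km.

x ≈ -3.9 km, y ≈ -46.1 km

Distance from S−P lag: d = Δt · v_P v_S / (v_P − v_S) = Δt · (5.83·3.98)/(5.83−3.98) ≈ 12.5424·Δt.
So d_A = 68.57, d_B = 99.66, d_C = 62.26 km.
Circle about each station: (x + 42.6)² + (y − 10.5)² = 68.57²; (x + 7.3)² + (y − 53.5)² = 99.66²; (x + 64.5)² + (y + 60.4)² = 62.26².
Subtracting pairs of circle equations eliminates x²+y² and gives linear equations (the radical axes):
70.6 x + 86.0 y = -4239.74
-43.8 x − 141.8 y = 6708.94
Solving the 2×2 system: x ≈ -3.9, y ≈ -46.1 km.
Check against A (with the unrounded x, y): √((x + 42.6)²+(y − 10.5)²) = 68.59 ≈ 68.57 km. ✓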